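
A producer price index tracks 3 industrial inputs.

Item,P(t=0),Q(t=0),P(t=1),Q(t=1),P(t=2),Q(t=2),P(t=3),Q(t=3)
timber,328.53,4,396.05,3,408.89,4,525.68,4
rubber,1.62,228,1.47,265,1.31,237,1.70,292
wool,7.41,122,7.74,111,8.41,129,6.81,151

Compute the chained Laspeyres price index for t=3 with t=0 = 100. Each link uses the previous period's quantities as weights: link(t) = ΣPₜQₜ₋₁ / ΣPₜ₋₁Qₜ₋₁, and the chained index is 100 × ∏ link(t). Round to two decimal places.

127.14

Link t=0→t=1:
ΣP(t=1)Q(t=0) = 396.05×4 + 1.47×228 + 7.74×122 = 1584.2 + 335.16 + 944.28 = 2863.64
ΣP(t=0)Q(t=0) = 328.53×4 + 1.62×228 + 7.41×122 = 1314.12 + 369.36 + 904.02 = 2587.5
link = 2863.64/2587.5 = 1.106721
Link t=1→t=2:
ΣP(t=2)Q(t=1) = 408.89×3 + 1.31×265 + 8.41×111 = 1226.67 + 347.15 + 933.51 = 2507.33
ΣP(t=1)Q(t=1) = 396.05×3 + 1.47×265 + 7.74×111 = 1188.15 + 389.55 + 859.14 = 2436.84
link = 2507.33/2436.84 = 1.028927
Link t=2→t=3:
ΣP(t=3)Q(t=2) = 525.68×4 + 1.70×237 + 6.81×129 = 2102.72 + 402.9 + 878.49 = 3384.11
ΣP(t=2)Q(t=2) = 408.89×4 + 1.31×237 + 8.41×129 = 1635.56 + 310.47 + 1084.89 = 3030.92
link = 3384.11/3030.92 = 1.116529
Chained index = 100 × 1.106721 × 1.028927 × 1.116529 = 127.1430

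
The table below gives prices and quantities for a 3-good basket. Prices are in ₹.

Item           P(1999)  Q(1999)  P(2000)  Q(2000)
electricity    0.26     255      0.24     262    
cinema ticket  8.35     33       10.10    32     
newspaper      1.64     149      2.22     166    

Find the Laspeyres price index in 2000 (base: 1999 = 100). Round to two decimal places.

Laspeyres price index uses base-period quantities as weights.
ΣP(2000)·Q(1999) = 0.24×255 + 10.10×33 + 2.22×149 = 61.2 + 333.3 + 330.78 = 725.28
ΣP(1999)·Q(1999) = 0.26×255 + 8.35×33 + 1.64×149 = 66.3 + 275.55 + 244.36 = 586.21
Index = 725.28 / 586.21 × 100 = 123.7236

123.72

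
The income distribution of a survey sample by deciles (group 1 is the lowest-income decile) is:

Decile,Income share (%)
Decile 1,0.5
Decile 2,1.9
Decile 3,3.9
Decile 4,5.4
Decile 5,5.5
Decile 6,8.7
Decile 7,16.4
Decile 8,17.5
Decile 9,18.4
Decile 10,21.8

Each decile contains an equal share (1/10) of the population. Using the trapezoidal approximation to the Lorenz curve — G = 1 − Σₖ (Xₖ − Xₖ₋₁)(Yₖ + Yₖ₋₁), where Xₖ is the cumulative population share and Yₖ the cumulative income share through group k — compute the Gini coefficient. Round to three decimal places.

Cumulative income shares Yₖ: 0.0050, 0.0240, 0.0630, 0.1170, 0.1720, 0.2590, 0.4230, 0.5980, 0.7820, 1.0000
Σ (Xₖ−Xₖ₋₁)(Yₖ+Yₖ₋₁) = (1/10)(0.0050+0.0000) + (1/10)(0.0240+0.0050) + (1/10)(0.0630+0.0240) + (1/10)(0.1170+0.0630) + (1/10)(0.1720+0.1170) + (1/10)(0.2590+0.1720) + (1/10)(0.4230+0.2590) + (1/10)(0.5980+0.4230) + (1/10)(0.7820+0.5980) + (1/10)(1.0000+0.7820)
  = 0.0005 + 0.0029 + 0.0087 + 0.0180 + 0.0289 + 0.0431 + 0.0682 + 0.1021 + 0.1380 + 0.1782 = 0.5886
G = 1 − 0.5886 = 0.4114

0.411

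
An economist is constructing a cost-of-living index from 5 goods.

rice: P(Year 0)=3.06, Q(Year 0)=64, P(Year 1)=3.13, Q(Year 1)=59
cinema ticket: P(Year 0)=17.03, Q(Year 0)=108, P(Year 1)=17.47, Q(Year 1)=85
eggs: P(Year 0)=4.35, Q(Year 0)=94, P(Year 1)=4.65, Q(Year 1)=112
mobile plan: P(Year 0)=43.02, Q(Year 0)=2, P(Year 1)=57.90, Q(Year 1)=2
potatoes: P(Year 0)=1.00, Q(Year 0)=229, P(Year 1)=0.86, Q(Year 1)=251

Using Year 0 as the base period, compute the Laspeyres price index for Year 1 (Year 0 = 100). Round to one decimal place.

102.8

Laspeyres price index uses base-period quantities as weights.
ΣP(Year 1)·Q(Year 0) = 3.13×64 + 17.47×108 + 4.65×94 + 57.90×2 + 0.86×229 = 200.32 + 1886.76 + 437.1 + 115.8 + 196.94 = 2836.92
ΣP(Year 0)·Q(Year 0) = 3.06×64 + 17.03×108 + 4.35×94 + 43.02×2 + 1.00×229 = 195.84 + 1839.24 + 408.9 + 86.04 + 229 = 2759.02
Index = 2836.92 / 2759.02 × 100 = 102.8235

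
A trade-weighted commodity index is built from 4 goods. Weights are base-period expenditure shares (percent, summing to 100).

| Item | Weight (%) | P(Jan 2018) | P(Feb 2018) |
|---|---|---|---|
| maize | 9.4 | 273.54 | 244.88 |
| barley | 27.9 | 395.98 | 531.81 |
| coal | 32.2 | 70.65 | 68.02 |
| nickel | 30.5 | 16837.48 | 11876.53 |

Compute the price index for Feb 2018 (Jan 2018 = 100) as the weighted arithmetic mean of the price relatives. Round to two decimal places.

maize: 9.4 × (244.88/273.54) = 9.4 × 0.895226 = 8.4151
barley: 27.9 × (531.81/395.98) = 27.9 × 1.343022 = 37.4703
coal: 32.2 × (68.02/70.65) = 32.2 × 0.962774 = 31.0013
nickel: 30.5 × (11876.53/16837.48) = 30.5 × 0.705363 = 21.5136
Index = Σ wᵢ·(p₁ᵢ/p₀ᵢ) = 8.4151 + 37.4703 + 31.0013 + 21.5136 = 98.4003

98.40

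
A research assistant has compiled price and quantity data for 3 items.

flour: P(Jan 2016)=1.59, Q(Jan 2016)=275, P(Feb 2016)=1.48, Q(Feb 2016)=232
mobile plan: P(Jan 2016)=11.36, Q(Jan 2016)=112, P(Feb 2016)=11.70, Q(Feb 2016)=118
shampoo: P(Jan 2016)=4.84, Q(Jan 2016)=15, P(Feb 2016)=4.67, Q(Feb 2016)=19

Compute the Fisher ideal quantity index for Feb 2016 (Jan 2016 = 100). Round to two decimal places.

Laspeyres component (base-period weights):
ΣP(Jan 2016)Q(Feb 2016) = 1.59×232 + 11.36×118 + 4.84×19 = 368.88 + 1340.48 + 91.96 = 1801.32
ΣP(Jan 2016)Q(Jan 2016) = 1.59×275 + 11.36×112 + 4.84×15 = 437.25 + 1272.32 + 72.6 = 1782.17
L = 1801.32 / 1782.17 × 100 = 101.0745
Paasche component (current-period weights):
ΣP(Feb 2016)Q(Feb 2016) = 1.48×232 + 11.70×118 + 4.67×19 = 343.36 + 1380.6 + 88.73 = 1812.69
ΣP(Feb 2016)Q(Jan 2016) = 1.48×275 + 11.70×112 + 4.67×15 = 407 + 1310.4 + 70.05 = 1787.45
P = 1812.69 / 1787.45 × 100 = 101.4121
Fisher = √(L × P) = √(101.0745 × 101.4121) = 101.2432

101.24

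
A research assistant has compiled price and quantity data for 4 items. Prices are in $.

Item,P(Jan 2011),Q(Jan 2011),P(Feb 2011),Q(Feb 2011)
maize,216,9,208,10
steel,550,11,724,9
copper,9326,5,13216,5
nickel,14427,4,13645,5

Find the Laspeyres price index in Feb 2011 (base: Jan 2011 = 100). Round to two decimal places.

Laspeyres price index uses base-period quantities as weights.
ΣP(Feb 2011)·Q(Jan 2011) = 208×9 + 724×11 + 13216×5 + 13645×4 = 1872 + 7964 + 66080 + 54580 = 130496
ΣP(Jan 2011)·Q(Jan 2011) = 216×9 + 550×11 + 9326×5 + 14427×4 = 1944 + 6050 + 46630 + 57708 = 112332
Index = 130496 / 112332 × 100 = 116.1699

116.17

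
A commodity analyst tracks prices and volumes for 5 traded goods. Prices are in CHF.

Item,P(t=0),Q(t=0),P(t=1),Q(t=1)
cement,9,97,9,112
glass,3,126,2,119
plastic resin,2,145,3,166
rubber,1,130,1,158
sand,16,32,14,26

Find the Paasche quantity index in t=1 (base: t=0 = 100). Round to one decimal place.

Paasche quantity index uses current-period prices as weights.
ΣP(t=1)·Q(t=1) = 9×112 + 2×119 + 3×166 + 1×158 + 14×26 = 1008 + 238 + 498 + 158 + 364 = 2266
ΣP(t=1)·Q(t=0) = 9×97 + 2×126 + 3×145 + 1×130 + 14×32 = 873 + 252 + 435 + 130 + 448 = 2138
Index = 2266 / 2138 × 100 = 105.9869

106.0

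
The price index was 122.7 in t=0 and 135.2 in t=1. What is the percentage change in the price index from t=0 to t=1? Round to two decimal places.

Change = (135.2 − 122.7) / 122.7 × 100
       = 12.5 / 122.7 × 100 = 10.1874%

10.19%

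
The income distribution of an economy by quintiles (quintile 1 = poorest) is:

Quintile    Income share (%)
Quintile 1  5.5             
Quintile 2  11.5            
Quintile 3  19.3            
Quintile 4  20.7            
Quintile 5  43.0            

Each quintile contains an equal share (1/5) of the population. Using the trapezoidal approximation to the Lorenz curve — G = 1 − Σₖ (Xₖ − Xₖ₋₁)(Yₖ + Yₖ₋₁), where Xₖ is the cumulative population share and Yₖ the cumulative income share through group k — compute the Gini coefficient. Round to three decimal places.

0.337

Cumulative income shares Yₖ: 0.0550, 0.1700, 0.3630, 0.5700, 1.0000
Σ (Xₖ−Xₖ₋₁)(Yₖ+Yₖ₋₁) = (1/5)(0.0550+0.0000) + (1/5)(0.1700+0.0550) + (1/5)(0.3630+0.1700) + (1/5)(0.5700+0.3630) + (1/5)(1.0000+0.5700)
  = 0.0110 + 0.0450 + 0.1066 + 0.1866 + 0.3140 = 0.6632
G = 1 − 0.6632 = 0.3368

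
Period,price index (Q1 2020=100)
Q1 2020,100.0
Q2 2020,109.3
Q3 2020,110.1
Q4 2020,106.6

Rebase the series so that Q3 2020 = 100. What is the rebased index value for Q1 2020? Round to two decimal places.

90.83

Rebased(Q1 2020) = 100.0 / 110.1 × 100 = 90.8265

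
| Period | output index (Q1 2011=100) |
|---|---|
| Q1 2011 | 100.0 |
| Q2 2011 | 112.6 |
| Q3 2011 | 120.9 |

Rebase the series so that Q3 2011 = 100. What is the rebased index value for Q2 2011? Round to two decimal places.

93.13

Rebased(Q2 2011) = 112.6 / 120.9 × 100 = 93.1348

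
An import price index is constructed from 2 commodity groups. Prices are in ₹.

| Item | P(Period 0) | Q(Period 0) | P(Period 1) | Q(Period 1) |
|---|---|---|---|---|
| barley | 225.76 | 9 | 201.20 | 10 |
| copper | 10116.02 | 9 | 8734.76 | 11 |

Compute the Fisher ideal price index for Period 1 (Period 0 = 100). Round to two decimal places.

Laspeyres component (base-period weights):
ΣP(Period 1)Q(Period 0) = 201.20×9 + 8734.76×9 = 1810.8 + 78612.84 = 80423.64
ΣP(Period 0)Q(Period 0) = 225.76×9 + 10116.02×9 = 2031.84 + 91044.18 = 93076.02
L = 80423.64 / 93076.02 × 100 = 86.4064
Paasche component (current-period weights):
ΣP(Period 1)Q(Period 1) = 201.20×10 + 8734.76×11 = 2012 + 96082.36 = 98094.36
ΣP(Period 0)Q(Period 1) = 225.76×10 + 10116.02×11 = 2257.6 + 111276.22 = 113533.82
P = 98094.36 / 113533.82 × 100 = 86.4010
Fisher = √(L × P) = √(86.4064 × 86.4010) = 86.4037

86.40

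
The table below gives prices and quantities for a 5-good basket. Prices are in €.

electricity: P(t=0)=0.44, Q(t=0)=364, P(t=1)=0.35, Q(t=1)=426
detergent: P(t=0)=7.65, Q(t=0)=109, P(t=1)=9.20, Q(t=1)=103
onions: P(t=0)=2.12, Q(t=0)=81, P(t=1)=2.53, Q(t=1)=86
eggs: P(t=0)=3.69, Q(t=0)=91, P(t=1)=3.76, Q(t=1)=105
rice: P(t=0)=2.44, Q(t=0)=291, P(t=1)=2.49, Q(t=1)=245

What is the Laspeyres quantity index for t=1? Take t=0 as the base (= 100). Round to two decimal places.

96.90

Laspeyres quantity index uses base-period prices as weights.
ΣP(t=0)·Q(t=1) = 0.44×426 + 7.65×103 + 2.12×86 + 3.69×105 + 2.44×245 = 187.44 + 787.95 + 182.32 + 387.45 + 597.8 = 2142.96
ΣP(t=0)·Q(t=0) = 0.44×364 + 7.65×109 + 2.12×81 + 3.69×91 + 2.44×291 = 160.16 + 833.85 + 171.72 + 335.79 + 710.04 = 2211.56
Index = 2142.96 / 2211.56 × 100 = 96.8981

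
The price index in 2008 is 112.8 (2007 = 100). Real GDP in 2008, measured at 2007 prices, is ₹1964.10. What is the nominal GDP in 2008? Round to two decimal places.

Nominal = Real × (Index/100) = 1964.10 × (112.8/100)
        = 1964.10 × 1.128 = 2215.5048

2215.50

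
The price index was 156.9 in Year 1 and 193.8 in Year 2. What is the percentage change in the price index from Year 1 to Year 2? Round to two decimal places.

23.52%

Change = (193.8 − 156.9) / 156.9 × 100
       = 36.9 / 156.9 × 100 = 23.5182%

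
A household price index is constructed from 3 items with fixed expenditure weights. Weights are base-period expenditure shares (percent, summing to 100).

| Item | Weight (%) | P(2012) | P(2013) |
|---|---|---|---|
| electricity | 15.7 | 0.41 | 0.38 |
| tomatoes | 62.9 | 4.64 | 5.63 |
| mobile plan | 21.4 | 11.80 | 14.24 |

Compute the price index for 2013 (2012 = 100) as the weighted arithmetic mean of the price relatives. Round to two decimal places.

electricity: 15.7 × (0.38/0.41) = 15.7 × 0.926829 = 14.5512
tomatoes: 62.9 × (5.63/4.64) = 62.9 × 1.213362 = 76.3205
mobile plan: 21.4 × (14.24/11.80) = 21.4 × 1.206780 = 25.8251
Index = Σ wᵢ·(p₁ᵢ/p₀ᵢ) = 14.5512 + 76.3205 + 25.8251 = 116.6968

116.70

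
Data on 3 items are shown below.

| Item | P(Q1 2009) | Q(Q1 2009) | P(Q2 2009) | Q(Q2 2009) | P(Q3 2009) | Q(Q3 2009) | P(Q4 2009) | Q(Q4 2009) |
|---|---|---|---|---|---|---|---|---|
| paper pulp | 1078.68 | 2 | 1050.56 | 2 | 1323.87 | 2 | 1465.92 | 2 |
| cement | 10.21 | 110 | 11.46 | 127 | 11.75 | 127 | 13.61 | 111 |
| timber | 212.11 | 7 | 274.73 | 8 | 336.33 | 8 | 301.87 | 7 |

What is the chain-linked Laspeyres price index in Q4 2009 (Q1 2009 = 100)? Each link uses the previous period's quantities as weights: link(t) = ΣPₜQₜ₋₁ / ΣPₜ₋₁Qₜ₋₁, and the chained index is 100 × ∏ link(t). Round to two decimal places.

136.36

Link Q1 2009→Q2 2009:
ΣP(Q2 2009)Q(Q1 2009) = 1050.56×2 + 11.46×110 + 274.73×7 = 2101.12 + 1260.6 + 1923.11 = 5284.83
ΣP(Q1 2009)Q(Q1 2009) = 1078.68×2 + 10.21×110 + 212.11×7 = 2157.36 + 1123.1 + 1484.77 = 4765.23
link = 5284.83/4765.23 = 1.109040
Link Q2 2009→Q3 2009:
ΣP(Q3 2009)Q(Q2 2009) = 1323.87×2 + 11.75×127 + 336.33×8 = 2647.74 + 1492.25 + 2690.64 = 6830.63
ΣP(Q2 2009)Q(Q2 2009) = 1050.56×2 + 11.46×127 + 274.73×8 = 2101.12 + 1455.42 + 2197.84 = 5754.38
link = 6830.63/5754.38 = 1.187031
Link Q3 2009→Q4 2009:
ΣP(Q4 2009)Q(Q3 2009) = 1465.92×2 + 13.61×127 + 301.87×8 = 2931.84 + 1728.47 + 2414.96 = 7075.27
ΣP(Q3 2009)Q(Q3 2009) = 1323.87×2 + 11.75×127 + 336.33×8 = 2647.74 + 1492.25 + 2690.64 = 6830.63
link = 7075.27/6830.63 = 1.035815
Chained index = 100 × 1.109040 × 1.187031 × 1.035815 = 136.3615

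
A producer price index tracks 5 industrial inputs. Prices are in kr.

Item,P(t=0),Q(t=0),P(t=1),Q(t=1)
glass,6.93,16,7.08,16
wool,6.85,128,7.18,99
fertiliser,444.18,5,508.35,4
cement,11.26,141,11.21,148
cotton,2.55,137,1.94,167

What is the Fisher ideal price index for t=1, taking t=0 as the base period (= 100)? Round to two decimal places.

104.63

Laspeyres component (base-period weights):
ΣP(t=1)Q(t=0) = 7.08×16 + 7.18×128 + 508.35×5 + 11.21×141 + 1.94×137 = 113.28 + 919.04 + 2541.75 + 1580.61 + 265.78 = 5420.46
ΣP(t=0)Q(t=0) = 6.93×16 + 6.85×128 + 444.18×5 + 11.26×141 + 2.55×137 = 110.88 + 876.8 + 2220.9 + 1587.66 + 349.35 = 5145.59
L = 5420.46 / 5145.59 × 100 = 105.3419
Paasche component (current-period weights):
ΣP(t=1)Q(t=1) = 7.08×16 + 7.18×99 + 508.35×4 + 11.21×148 + 1.94×167 = 113.28 + 710.82 + 2033.4 + 1659.08 + 323.98 = 4840.56
ΣP(t=0)Q(t=1) = 6.93×16 + 6.85×99 + 444.18×4 + 11.26×148 + 2.55×167 = 110.88 + 678.15 + 1776.72 + 1666.48 + 425.85 = 4658.08
P = 4840.56 / 4658.08 × 100 = 103.9175
Fisher = √(L × P) = √(105.3419 × 103.9175) = 104.6273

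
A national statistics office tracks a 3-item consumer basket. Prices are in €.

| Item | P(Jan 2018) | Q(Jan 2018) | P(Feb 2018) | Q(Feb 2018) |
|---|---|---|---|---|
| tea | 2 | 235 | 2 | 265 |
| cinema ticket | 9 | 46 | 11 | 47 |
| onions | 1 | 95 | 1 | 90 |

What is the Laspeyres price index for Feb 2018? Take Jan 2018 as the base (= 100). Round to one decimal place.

Laspeyres price index uses base-period quantities as weights.
ΣP(Feb 2018)·Q(Jan 2018) = 2×235 + 11×46 + 1×95 = 470 + 506 + 95 = 1071
ΣP(Jan 2018)·Q(Jan 2018) = 2×235 + 9×46 + 1×95 = 470 + 414 + 95 = 979
Index = 1071 / 979 × 100 = 109.3973

109.4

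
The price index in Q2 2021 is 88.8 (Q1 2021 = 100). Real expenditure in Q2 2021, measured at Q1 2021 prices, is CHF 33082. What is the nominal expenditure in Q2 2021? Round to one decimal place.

Nominal = Real × (Index/100) = 33082 × (88.8/100)
        = 33082 × 0.888 = 29376.8160

29376.8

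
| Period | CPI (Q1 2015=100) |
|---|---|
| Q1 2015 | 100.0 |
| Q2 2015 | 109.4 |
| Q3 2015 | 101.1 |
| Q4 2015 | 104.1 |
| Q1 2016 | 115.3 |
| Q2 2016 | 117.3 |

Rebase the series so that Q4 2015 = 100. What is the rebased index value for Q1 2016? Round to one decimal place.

Rebased(Q1 2016) = 115.3 / 104.1 × 100 = 110.7589

110.8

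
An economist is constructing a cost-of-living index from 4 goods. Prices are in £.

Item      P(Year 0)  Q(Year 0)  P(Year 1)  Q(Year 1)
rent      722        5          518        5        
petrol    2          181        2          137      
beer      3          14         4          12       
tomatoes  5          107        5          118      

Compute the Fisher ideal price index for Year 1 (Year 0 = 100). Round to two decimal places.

Laspeyres component (base-period weights):
ΣP(Year 1)Q(Year 0) = 518×5 + 2×181 + 4×14 + 5×107 = 2590 + 362 + 56 + 535 = 3543
ΣP(Year 0)Q(Year 0) = 722×5 + 2×181 + 3×14 + 5×107 = 3610 + 362 + 42 + 535 = 4549
L = 3543 / 4549 × 100 = 77.8852
Paasche component (current-period weights):
ΣP(Year 1)Q(Year 1) = 518×5 + 2×137 + 4×12 + 5×118 = 2590 + 274 + 48 + 590 = 3502
ΣP(Year 0)Q(Year 1) = 722×5 + 2×137 + 3×12 + 5×118 = 3610 + 274 + 36 + 590 = 4510
P = 3502 / 4510 × 100 = 77.6497
Fisher = √(L × P) = √(77.8852 × 77.6497) = 77.7674

77.77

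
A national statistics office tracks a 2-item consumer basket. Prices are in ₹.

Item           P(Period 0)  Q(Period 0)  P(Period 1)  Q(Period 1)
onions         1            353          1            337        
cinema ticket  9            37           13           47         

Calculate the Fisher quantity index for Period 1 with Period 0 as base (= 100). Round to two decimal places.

112.22

Laspeyres component (base-period weights):
ΣP(Period 0)Q(Period 1) = 1×337 + 9×47 = 337 + 423 = 760
ΣP(Period 0)Q(Period 0) = 1×353 + 9×37 = 353 + 333 = 686
L = 760 / 686 × 100 = 110.7872
Paasche component (current-period weights):
ΣP(Period 1)Q(Period 1) = 1×337 + 13×47 = 337 + 611 = 948
ΣP(Period 1)Q(Period 0) = 1×353 + 13×37 = 353 + 481 = 834
P = 948 / 834 × 100 = 113.6691
Fisher = √(L × P) = √(110.7872 × 113.6691) = 112.2189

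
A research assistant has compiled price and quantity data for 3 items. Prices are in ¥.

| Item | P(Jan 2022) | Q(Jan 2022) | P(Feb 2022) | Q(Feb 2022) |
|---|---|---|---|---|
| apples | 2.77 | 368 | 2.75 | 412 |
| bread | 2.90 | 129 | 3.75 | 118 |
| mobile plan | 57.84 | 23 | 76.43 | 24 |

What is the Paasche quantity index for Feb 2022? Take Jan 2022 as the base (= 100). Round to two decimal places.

104.80

Paasche quantity index uses current-period prices as weights.
ΣP(Feb 2022)·Q(Feb 2022) = 2.75×412 + 3.75×118 + 76.43×24 = 1133 + 442.5 + 1834.32 = 3409.82
ΣP(Feb 2022)·Q(Jan 2022) = 2.75×368 + 3.75×129 + 76.43×23 = 1012 + 483.75 + 1757.89 = 3253.64
Index = 3409.82 / 3253.64 × 100 = 104.8002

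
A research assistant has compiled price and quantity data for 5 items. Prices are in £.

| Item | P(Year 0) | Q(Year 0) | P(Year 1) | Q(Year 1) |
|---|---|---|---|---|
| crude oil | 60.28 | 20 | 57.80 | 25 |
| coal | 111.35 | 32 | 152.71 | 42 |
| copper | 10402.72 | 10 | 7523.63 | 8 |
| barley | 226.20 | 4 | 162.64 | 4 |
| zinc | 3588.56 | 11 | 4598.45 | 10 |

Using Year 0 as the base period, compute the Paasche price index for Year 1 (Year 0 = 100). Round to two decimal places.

Paasche price index uses current-period quantities as weights.
ΣP(Year 1)·Q(Year 1) = 57.80×25 + 152.71×42 + 7523.63×8 + 162.64×4 + 4598.45×10 = 1445 + 6413.82 + 60189.04 + 650.56 + 45984.5 = 114682.92
ΣP(Year 0)·Q(Year 1) = 60.28×25 + 111.35×42 + 10402.72×8 + 226.20×4 + 3588.56×10 = 1507 + 4676.7 + 83221.76 + 904.8 + 35885.6 = 126195.86
Index = 114682.92 / 126195.86 × 100 = 90.8769

90.88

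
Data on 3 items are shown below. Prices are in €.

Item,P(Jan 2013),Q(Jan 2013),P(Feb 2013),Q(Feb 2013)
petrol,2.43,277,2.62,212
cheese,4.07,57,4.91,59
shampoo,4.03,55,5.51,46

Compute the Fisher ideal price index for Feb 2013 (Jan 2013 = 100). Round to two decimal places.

Laspeyres component (base-period weights):
ΣP(Feb 2013)Q(Jan 2013) = 2.62×277 + 4.91×57 + 5.51×55 = 725.74 + 279.87 + 303.05 = 1308.66
ΣP(Jan 2013)Q(Jan 2013) = 2.43×277 + 4.07×57 + 4.03×55 = 673.11 + 231.99 + 221.65 = 1126.75
L = 1308.66 / 1126.75 × 100 = 116.1447
Paasche component (current-period weights):
ΣP(Feb 2013)Q(Feb 2013) = 2.62×212 + 4.91×59 + 5.51×46 = 555.44 + 289.69 + 253.46 = 1098.59
ΣP(Jan 2013)Q(Feb 2013) = 2.43×212 + 4.07×59 + 4.03×46 = 515.16 + 240.13 + 185.38 = 940.67
P = 1098.59 / 940.67 × 100 = 116.7880
Fisher = √(L × P) = √(116.1447 × 116.7880) = 116.4659

116.47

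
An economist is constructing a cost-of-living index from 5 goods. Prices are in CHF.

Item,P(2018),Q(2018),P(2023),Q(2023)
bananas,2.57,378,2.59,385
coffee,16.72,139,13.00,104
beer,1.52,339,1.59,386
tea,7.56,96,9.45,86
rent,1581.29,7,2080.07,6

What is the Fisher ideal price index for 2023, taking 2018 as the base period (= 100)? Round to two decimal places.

Laspeyres component (base-period weights):
ΣP(2023)Q(2018) = 2.59×378 + 13.00×139 + 1.59×339 + 9.45×96 + 2080.07×7 = 979.02 + 1807 + 539.01 + 907.2 + 14560.49 = 18792.72
ΣP(2018)Q(2018) = 2.57×378 + 16.72×139 + 1.52×339 + 7.56×96 + 1581.29×7 = 971.46 + 2324.08 + 515.28 + 725.76 + 11069.03 = 15605.61
L = 18792.72 / 15605.61 × 100 = 120.4228
Paasche component (current-period weights):
ΣP(2023)Q(2023) = 2.59×385 + 13.00×104 + 1.59×386 + 9.45×86 + 2080.07×6 = 997.15 + 1352 + 613.74 + 812.7 + 12480.42 = 16256.01
ΣP(2018)Q(2023) = 2.57×385 + 16.72×104 + 1.52×386 + 7.56×86 + 1581.29×6 = 989.45 + 1738.88 + 586.72 + 650.16 + 9487.74 = 13452.95
P = 16256.01 / 13452.95 × 100 = 120.8360
Fisher = √(L × P) = √(120.4228 × 120.8360) = 120.6293

120.63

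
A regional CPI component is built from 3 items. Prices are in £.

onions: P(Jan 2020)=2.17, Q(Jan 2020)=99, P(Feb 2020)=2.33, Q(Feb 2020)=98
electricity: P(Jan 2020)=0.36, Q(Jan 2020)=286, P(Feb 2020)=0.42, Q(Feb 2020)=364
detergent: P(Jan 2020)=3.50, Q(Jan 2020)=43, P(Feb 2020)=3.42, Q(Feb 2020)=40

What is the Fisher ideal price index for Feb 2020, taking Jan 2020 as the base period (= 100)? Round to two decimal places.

Laspeyres component (base-period weights):
ΣP(Feb 2020)Q(Jan 2020) = 2.33×99 + 0.42×286 + 3.42×43 = 230.67 + 120.12 + 147.06 = 497.85
ΣP(Jan 2020)Q(Jan 2020) = 2.17×99 + 0.36×286 + 3.50×43 = 214.83 + 102.96 + 150.5 = 468.29
L = 497.85 / 468.29 × 100 = 106.3123
Paasche component (current-period weights):
ΣP(Feb 2020)Q(Feb 2020) = 2.33×98 + 0.42×364 + 3.42×40 = 228.34 + 152.88 + 136.8 = 518.02
ΣP(Jan 2020)Q(Feb 2020) = 2.17×98 + 0.36×364 + 3.50×40 = 212.66 + 131.04 + 140 = 483.7
P = 518.02 / 483.7 × 100 = 107.0953
Fisher = √(L × P) = √(106.3123 × 107.0953) = 106.7031

106.70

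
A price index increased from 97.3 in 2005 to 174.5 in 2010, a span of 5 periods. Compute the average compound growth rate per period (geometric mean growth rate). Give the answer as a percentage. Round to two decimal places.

Growth factor = (174.5/97.3)^(1/5) = (1.793422)^(1/5) = 1.123923
Growth rate = 1.123923 − 1 = 0.123923 = 12.3923%

12.39%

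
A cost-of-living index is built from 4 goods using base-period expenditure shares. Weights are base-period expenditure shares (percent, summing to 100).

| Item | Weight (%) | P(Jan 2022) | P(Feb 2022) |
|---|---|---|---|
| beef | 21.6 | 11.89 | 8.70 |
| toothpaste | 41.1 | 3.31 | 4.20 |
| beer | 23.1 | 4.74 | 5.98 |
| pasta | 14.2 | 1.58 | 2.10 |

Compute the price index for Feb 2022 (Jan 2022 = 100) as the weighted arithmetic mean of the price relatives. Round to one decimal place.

116.0

beef: 21.6 × (8.70/11.89) = 21.6 × 0.731707 = 15.8049
toothpaste: 41.1 × (4.20/3.31) = 41.1 × 1.268882 = 52.1511
beer: 23.1 × (5.98/4.74) = 23.1 × 1.261603 = 29.1430
pasta: 14.2 × (2.10/1.58) = 14.2 × 1.329114 = 18.8734
Index = Σ wᵢ·(p₁ᵢ/p₀ᵢ) = 15.8049 + 52.1511 + 29.1430 + 18.8734 = 115.9724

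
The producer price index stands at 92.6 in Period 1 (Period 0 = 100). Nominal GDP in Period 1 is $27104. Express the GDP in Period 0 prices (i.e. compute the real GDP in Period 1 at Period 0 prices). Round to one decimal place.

29270.0

Real = Nominal ÷ (Index/100) = 27104 ÷ (92.6/100)
     = 27104 ÷ 0.926 = 29269.9784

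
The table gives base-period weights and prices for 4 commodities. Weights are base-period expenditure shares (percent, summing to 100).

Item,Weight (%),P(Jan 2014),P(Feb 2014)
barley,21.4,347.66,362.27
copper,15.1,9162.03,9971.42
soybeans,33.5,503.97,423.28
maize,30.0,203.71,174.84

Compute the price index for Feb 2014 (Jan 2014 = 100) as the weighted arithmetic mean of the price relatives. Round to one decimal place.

barley: 21.4 × (362.27/347.66) = 21.4 × 1.042024 = 22.2993
copper: 15.1 × (9971.42/9162.03) = 15.1 × 1.088342 = 16.4340
soybeans: 33.5 × (423.28/503.97) = 33.5 × 0.839891 = 28.1364
maize: 30.0 × (174.84/203.71) = 30.0 × 0.858279 = 25.7484
Index = Σ wᵢ·(p₁ᵢ/p₀ᵢ) = 22.2993 + 16.4340 + 28.1364 + 25.7484 = 92.6180

92.6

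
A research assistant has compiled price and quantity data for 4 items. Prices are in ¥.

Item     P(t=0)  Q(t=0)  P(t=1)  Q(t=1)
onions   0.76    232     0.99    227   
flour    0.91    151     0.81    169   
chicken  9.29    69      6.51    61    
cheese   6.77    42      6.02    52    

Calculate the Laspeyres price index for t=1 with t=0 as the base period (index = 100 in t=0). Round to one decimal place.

Laspeyres price index uses base-period quantities as weights.
ΣP(t=1)·Q(t=0) = 0.99×232 + 0.81×151 + 6.51×69 + 6.02×42 = 229.68 + 122.31 + 449.19 + 252.84 = 1054.02
ΣP(t=0)·Q(t=0) = 0.76×232 + 0.91×151 + 9.29×69 + 6.77×42 = 176.32 + 137.41 + 641.01 + 284.34 = 1239.08
Index = 1054.02 / 1239.08 × 100 = 85.0647

85.1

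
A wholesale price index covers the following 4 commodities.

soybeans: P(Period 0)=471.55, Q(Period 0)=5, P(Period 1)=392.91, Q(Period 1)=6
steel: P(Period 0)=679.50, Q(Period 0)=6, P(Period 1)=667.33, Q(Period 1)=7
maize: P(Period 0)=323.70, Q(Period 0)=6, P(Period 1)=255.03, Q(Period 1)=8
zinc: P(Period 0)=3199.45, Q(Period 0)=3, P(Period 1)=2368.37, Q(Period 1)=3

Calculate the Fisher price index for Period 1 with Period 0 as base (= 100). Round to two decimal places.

81.52

Laspeyres component (base-period weights):
ΣP(Period 1)Q(Period 0) = 392.91×5 + 667.33×6 + 255.03×6 + 2368.37×3 = 1964.55 + 4003.98 + 1530.18 + 7105.11 = 14603.82
ΣP(Period 0)Q(Period 0) = 471.55×5 + 679.50×6 + 323.70×6 + 3199.45×3 = 2357.75 + 4077 + 1942.2 + 9598.35 = 17975.3
L = 14603.82 / 17975.3 × 100 = 81.2438
Paasche component (current-period weights):
ΣP(Period 1)Q(Period 1) = 392.91×6 + 667.33×7 + 255.03×8 + 2368.37×3 = 2357.46 + 4671.31 + 2040.24 + 7105.11 = 16174.12
ΣP(Period 0)Q(Period 1) = 471.55×6 + 679.50×7 + 323.70×8 + 3199.45×3 = 2829.3 + 4756.5 + 2589.6 + 9598.35 = 19773.75
P = 16174.12 / 19773.75 × 100 = 81.7959
Fisher = √(L × P) = √(81.2438 × 81.7959) = 81.5194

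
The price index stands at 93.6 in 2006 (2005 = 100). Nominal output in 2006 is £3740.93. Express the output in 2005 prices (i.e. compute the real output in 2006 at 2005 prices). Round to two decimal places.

3996.72

Real = Nominal ÷ (Index/100) = 3740.93 ÷ (93.6/100)
     = 3740.93 ÷ 0.936 = 3996.7201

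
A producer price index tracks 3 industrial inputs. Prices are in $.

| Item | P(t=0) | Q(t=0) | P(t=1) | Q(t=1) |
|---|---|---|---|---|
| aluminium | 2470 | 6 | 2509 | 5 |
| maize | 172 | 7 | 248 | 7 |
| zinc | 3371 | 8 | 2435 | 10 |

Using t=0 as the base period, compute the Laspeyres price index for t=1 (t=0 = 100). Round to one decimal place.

84.4

Laspeyres price index uses base-period quantities as weights.
ΣP(t=1)·Q(t=0) = 2509×6 + 248×7 + 2435×8 = 15054 + 1736 + 19480 = 36270
ΣP(t=0)·Q(t=0) = 2470×6 + 172×7 + 3371×8 = 14820 + 1204 + 26968 = 42992
Index = 36270 / 42992 × 100 = 84.3645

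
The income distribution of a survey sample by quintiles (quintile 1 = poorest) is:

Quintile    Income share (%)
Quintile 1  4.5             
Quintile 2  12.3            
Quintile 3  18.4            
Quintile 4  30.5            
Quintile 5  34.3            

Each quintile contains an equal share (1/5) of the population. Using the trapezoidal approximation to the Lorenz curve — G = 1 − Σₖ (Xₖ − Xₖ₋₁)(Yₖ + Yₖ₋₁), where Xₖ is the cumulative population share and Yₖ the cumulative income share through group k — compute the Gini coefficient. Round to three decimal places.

0.311

Cumulative income shares Yₖ: 0.0450, 0.1680, 0.3520, 0.6570, 1.0000
Σ (Xₖ−Xₖ₋₁)(Yₖ+Yₖ₋₁) = (1/5)(0.0450+0.0000) + (1/5)(0.1680+0.0450) + (1/5)(0.3520+0.1680) + (1/5)(0.6570+0.3520) + (1/5)(1.0000+0.6570)
  = 0.0090 + 0.0426 + 0.1040 + 0.2018 + 0.3314 = 0.6888
G = 1 − 0.6888 = 0.3112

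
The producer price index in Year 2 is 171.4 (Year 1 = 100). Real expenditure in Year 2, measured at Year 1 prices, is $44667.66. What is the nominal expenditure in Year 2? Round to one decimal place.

Nominal = Real × (Index/100) = 44667.66 × (171.4/100)
        = 44667.66 × 1.714 = 76560.3692

76560.4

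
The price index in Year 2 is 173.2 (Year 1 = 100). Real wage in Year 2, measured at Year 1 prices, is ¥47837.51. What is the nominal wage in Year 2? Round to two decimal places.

Nominal = Real × (Index/100) = 47837.51 × (173.2/100)
        = 47837.51 × 1.732 = 82854.5673

82854.57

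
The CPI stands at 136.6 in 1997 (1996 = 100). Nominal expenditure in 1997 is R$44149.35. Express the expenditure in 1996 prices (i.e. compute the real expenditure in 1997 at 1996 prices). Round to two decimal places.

Real = Nominal ÷ (Index/100) = 44149.35 ÷ (136.6/100)
     = 44149.35 ÷ 1.366 = 32320.1684

32320.17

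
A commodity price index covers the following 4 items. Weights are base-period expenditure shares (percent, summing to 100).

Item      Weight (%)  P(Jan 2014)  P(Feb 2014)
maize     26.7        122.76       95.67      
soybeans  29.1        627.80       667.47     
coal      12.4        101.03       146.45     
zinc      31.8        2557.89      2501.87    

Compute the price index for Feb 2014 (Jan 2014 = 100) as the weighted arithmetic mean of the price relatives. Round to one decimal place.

100.8

maize: 26.7 × (95.67/122.76) = 26.7 × 0.779326 = 20.8080
soybeans: 29.1 × (667.47/627.80) = 29.1 × 1.063189 = 30.9388
coal: 12.4 × (146.45/101.03) = 12.4 × 1.449569 = 17.9747
zinc: 31.8 × (2501.87/2557.89) = 31.8 × 0.978099 = 31.1036
Index = Σ wᵢ·(p₁ᵢ/p₀ᵢ) = 20.8080 + 30.9388 + 17.9747 + 31.1036 = 100.8250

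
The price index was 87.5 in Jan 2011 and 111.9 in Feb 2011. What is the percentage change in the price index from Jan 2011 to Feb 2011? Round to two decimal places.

Change = (111.9 − 87.5) / 87.5 × 100
       = 24.4 / 87.5 × 100 = 27.8857%

27.89%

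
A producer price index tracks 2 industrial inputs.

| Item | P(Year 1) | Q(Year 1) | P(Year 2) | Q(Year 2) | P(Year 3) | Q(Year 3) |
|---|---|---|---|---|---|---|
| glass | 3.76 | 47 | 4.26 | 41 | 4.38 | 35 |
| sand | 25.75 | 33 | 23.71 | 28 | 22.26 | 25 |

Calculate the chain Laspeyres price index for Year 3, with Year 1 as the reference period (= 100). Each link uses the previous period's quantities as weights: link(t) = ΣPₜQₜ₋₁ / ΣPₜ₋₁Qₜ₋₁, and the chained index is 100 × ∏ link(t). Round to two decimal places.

Link Year 1→Year 2:
ΣP(Year 2)Q(Year 1) = 4.26×47 + 23.71×33 = 200.22 + 782.43 = 982.65
ΣP(Year 1)Q(Year 1) = 3.76×47 + 25.75×33 = 176.72 + 849.75 = 1026.47
link = 982.65/1026.47 = 0.957310
Link Year 2→Year 3:
ΣP(Year 3)Q(Year 2) = 4.38×41 + 22.26×28 = 179.58 + 623.28 = 802.86
ΣP(Year 2)Q(Year 2) = 4.26×41 + 23.71×28 = 174.66 + 663.88 = 838.54
link = 802.86/838.54 = 0.957450
Chained index = 100 × 0.957310 × 0.957450 = 91.6576

91.66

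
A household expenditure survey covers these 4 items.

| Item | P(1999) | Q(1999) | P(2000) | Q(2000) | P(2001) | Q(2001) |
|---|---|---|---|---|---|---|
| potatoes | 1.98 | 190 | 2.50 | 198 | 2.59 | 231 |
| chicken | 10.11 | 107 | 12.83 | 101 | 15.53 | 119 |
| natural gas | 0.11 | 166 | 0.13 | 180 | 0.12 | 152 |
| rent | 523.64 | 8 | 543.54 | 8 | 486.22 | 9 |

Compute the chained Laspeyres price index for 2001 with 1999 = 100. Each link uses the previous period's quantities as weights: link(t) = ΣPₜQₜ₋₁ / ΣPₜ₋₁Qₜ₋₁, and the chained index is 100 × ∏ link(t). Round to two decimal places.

106.73

Link 1999→2000:
ΣP(2000)Q(1999) = 2.50×190 + 12.83×107 + 0.13×166 + 543.54×8 = 475 + 1372.81 + 21.58 + 4348.32 = 6217.71
ΣP(1999)Q(1999) = 1.98×190 + 10.11×107 + 0.11×166 + 523.64×8 = 376.2 + 1081.77 + 18.26 + 4189.12 = 5665.35
link = 6217.71/5665.35 = 1.097498
Link 2000→2001:
ΣP(2001)Q(2000) = 2.59×198 + 15.53×101 + 0.12×180 + 486.22×8 = 512.82 + 1568.53 + 21.6 + 3889.76 = 5992.71
ΣP(2000)Q(2000) = 2.50×198 + 12.83×101 + 0.13×180 + 543.54×8 = 495 + 1295.83 + 23.4 + 4348.32 = 6162.55
link = 5992.71/6162.55 = 0.972440
Chained index = 100 × 1.097498 × 0.972440 = 106.7251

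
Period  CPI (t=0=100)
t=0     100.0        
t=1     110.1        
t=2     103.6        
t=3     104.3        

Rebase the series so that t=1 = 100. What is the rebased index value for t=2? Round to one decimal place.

94.1

Rebased(t=2) = 103.6 / 110.1 × 100 = 94.0963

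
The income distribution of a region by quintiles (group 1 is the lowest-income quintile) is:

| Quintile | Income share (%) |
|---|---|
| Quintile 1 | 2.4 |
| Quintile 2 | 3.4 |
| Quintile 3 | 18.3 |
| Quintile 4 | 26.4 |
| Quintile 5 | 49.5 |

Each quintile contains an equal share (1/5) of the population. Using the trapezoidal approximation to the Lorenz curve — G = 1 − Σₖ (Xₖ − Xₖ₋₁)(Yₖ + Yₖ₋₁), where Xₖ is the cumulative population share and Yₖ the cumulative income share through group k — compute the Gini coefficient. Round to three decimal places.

0.469

Cumulative income shares Yₖ: 0.0240, 0.0580, 0.2410, 0.5050, 1.0000
Σ (Xₖ−Xₖ₋₁)(Yₖ+Yₖ₋₁) = (1/5)(0.0240+0.0000) + (1/5)(0.0580+0.0240) + (1/5)(0.2410+0.0580) + (1/5)(0.5050+0.2410) + (1/5)(1.0000+0.5050)
  = 0.0048 + 0.0164 + 0.0598 + 0.1492 + 0.3010 = 0.5312
G = 1 − 0.5312 = 0.4688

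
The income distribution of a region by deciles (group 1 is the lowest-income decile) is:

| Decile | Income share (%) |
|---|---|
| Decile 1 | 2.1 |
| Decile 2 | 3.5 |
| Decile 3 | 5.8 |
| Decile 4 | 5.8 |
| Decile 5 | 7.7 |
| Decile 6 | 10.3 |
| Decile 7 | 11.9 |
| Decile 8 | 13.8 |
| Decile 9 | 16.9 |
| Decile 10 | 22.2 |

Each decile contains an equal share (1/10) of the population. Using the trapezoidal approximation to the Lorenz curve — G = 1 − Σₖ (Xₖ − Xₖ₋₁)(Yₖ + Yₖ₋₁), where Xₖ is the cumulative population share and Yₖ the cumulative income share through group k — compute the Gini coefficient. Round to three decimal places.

0.336

Cumulative income shares Yₖ: 0.0210, 0.0560, 0.1140, 0.1720, 0.2490, 0.3520, 0.4710, 0.6090, 0.7780, 1.0000
Σ (Xₖ−Xₖ₋₁)(Yₖ+Yₖ₋₁) = (1/10)(0.0210+0.0000) + (1/10)(0.0560+0.0210) + (1/10)(0.1140+0.0560) + (1/10)(0.1720+0.1140) + (1/10)(0.2490+0.1720) + (1/10)(0.3520+0.2490) + (1/10)(0.4710+0.3520) + (1/10)(0.6090+0.4710) + (1/10)(0.7780+0.6090) + (1/10)(1.0000+0.7780)
  = 0.0021 + 0.0077 + 0.0170 + 0.0286 + 0.0421 + 0.0601 + 0.0823 + 0.1080 + 0.1387 + 0.1778 = 0.6644
G = 1 − 0.6644 = 0.3356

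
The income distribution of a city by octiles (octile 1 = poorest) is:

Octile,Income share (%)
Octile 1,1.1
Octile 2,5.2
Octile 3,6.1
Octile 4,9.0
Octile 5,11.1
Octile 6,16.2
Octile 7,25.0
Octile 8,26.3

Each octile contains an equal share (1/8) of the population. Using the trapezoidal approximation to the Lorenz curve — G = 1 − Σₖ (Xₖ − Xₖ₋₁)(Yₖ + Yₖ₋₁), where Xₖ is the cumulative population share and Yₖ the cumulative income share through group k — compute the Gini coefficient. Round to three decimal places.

Cumulative income shares Yₖ: 0.0110, 0.0630, 0.1240, 0.2140, 0.3250, 0.4870, 0.7370, 1.0000
Σ (Xₖ−Xₖ₋₁)(Yₖ+Yₖ₋₁) = (1/8)(0.0110+0.0000) + (1/8)(0.0630+0.0110) + (1/8)(0.1240+0.0630) + (1/8)(0.2140+0.1240) + (1/8)(0.3250+0.2140) + (1/8)(0.4870+0.3250) + (1/8)(0.7370+0.4870) + (1/8)(1.0000+0.7370)
  = 0.0014 + 0.0092 + 0.0234 + 0.0422 + 0.0674 + 0.1015 + 0.1530 + 0.2171 = 0.6152
G = 1 − 0.6152 = 0.3848

0.385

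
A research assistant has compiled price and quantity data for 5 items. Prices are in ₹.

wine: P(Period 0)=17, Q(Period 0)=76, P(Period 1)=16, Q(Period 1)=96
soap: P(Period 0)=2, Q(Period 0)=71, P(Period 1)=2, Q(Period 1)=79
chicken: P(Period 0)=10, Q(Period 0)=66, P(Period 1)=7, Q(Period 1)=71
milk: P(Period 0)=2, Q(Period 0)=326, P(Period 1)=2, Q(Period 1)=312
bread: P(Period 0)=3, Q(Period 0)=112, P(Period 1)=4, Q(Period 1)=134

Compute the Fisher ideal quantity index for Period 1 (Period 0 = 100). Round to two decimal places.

114.58

Laspeyres component (base-period weights):
ΣP(Period 0)Q(Period 1) = 17×96 + 2×79 + 10×71 + 2×312 + 3×134 = 1632 + 158 + 710 + 624 + 402 = 3526
ΣP(Period 0)Q(Period 0) = 17×76 + 2×71 + 10×66 + 2×326 + 3×112 = 1292 + 142 + 660 + 652 + 336 = 3082
L = 3526 / 3082 × 100 = 114.4062
Paasche component (current-period weights):
ΣP(Period 1)Q(Period 1) = 16×96 + 2×79 + 7×71 + 2×312 + 4×134 = 1536 + 158 + 497 + 624 + 536 = 3351
ΣP(Period 1)Q(Period 0) = 16×76 + 2×71 + 7×66 + 2×326 + 4×112 = 1216 + 142 + 462 + 652 + 448 = 2920
P = 3351 / 2920 × 100 = 114.7603
Fisher = √(L × P) = √(114.4062 × 114.7603) = 114.5831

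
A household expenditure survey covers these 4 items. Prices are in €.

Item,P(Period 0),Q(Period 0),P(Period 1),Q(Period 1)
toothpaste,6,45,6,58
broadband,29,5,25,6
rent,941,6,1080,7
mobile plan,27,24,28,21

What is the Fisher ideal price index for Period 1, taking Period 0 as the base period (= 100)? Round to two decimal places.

112.56

Laspeyres component (base-period weights):
ΣP(Period 1)Q(Period 0) = 6×45 + 25×5 + 1080×6 + 28×24 = 270 + 125 + 6480 + 672 = 7547
ΣP(Period 0)Q(Period 0) = 6×45 + 29×5 + 941×6 + 27×24 = 270 + 145 + 5646 + 648 = 6709
L = 7547 / 6709 × 100 = 112.4907
Paasche component (current-period weights):
ΣP(Period 1)Q(Period 1) = 6×58 + 25×6 + 1080×7 + 28×21 = 348 + 150 + 7560 + 588 = 8646
ΣP(Period 0)Q(Period 1) = 6×58 + 29×6 + 941×7 + 27×21 = 348 + 174 + 6587 + 567 = 7676
P = 8646 / 7676 × 100 = 112.6368
Fisher = √(L × P) = √(112.4907 × 112.6368) = 112.5637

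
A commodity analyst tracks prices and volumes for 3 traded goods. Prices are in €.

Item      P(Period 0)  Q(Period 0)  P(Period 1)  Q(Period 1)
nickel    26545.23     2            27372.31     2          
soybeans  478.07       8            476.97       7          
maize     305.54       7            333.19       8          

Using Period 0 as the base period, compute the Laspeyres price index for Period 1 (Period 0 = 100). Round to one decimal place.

103.1

Laspeyres price index uses base-period quantities as weights.
ΣP(Period 1)·Q(Period 0) = 27372.31×2 + 476.97×8 + 333.19×7 = 54744.62 + 3815.76 + 2332.33 = 60892.71
ΣP(Period 0)·Q(Period 0) = 26545.23×2 + 478.07×8 + 305.54×7 = 53090.46 + 3824.56 + 2138.78 = 59053.8
Index = 60892.71 / 59053.8 × 100 = 103.1140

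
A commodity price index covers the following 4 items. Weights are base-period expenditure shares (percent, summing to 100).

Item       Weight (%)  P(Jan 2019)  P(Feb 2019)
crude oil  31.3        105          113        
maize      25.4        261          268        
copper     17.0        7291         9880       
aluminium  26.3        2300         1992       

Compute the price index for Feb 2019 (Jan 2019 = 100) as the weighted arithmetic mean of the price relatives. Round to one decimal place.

105.6

crude oil: 31.3 × (113/105) = 31.3 × 1.076190 = 33.6848
maize: 25.4 × (268/261) = 25.4 × 1.026820 = 26.0812
copper: 17.0 × (9880/7291) = 17.0 × 1.355095 = 23.0366
aluminium: 26.3 × (1992/2300) = 26.3 × 0.866087 = 22.7781
Index = Σ wᵢ·(p₁ᵢ/p₀ᵢ) = 33.6848 + 26.0812 + 23.0366 + 22.7781 = 105.5807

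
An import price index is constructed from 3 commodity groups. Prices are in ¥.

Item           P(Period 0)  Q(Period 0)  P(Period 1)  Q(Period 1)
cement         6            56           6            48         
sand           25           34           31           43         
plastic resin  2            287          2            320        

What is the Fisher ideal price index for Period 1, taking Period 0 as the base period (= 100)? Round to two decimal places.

112.23

Laspeyres component (base-period weights):
ΣP(Period 1)Q(Period 0) = 6×56 + 31×34 + 2×287 = 336 + 1054 + 574 = 1964
ΣP(Period 0)Q(Period 0) = 6×56 + 25×34 + 2×287 = 336 + 850 + 574 = 1760
L = 1964 / 1760 × 100 = 111.5909
Paasche component (current-period weights):
ΣP(Period 1)Q(Period 1) = 6×48 + 31×43 + 2×320 = 288 + 1333 + 640 = 2261
ΣP(Period 0)Q(Period 1) = 6×48 + 25×43 + 2×320 = 288 + 1075 + 640 = 2003
P = 2261 / 2003 × 100 = 112.8807
Fisher = √(L × P) = √(111.5909 × 112.8807) = 112.2339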